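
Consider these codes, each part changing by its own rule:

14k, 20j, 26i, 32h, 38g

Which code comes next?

44f

First component goes 14, 20, 26, 32, 38 → 44 (+6 each step).
Letter — letters move back 1 place in the alphabet: k, j, i, h, g → f.
Combining the parts gives 44f.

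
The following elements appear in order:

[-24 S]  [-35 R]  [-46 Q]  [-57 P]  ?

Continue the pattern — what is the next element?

First entry: −11 each step, so -24, -35, -46, -57 → -68.
For the letter, letters move back 1 place in the alphabet: S, R, Q, P → O.
Combining the parts gives [-68 O].

[-68 O]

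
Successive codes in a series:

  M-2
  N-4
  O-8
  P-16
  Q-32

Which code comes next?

R-64

Letter: letters move forward 1 place in the alphabet; M, N, O, P, Q → R.
Second component: ×2 each step; 2, 4, 8, 16, 32 → 64.
So the next code is R-64.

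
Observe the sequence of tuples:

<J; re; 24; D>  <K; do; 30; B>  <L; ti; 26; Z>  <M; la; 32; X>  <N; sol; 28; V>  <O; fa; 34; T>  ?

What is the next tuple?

<P; mi; 30; R>

First letter goes J, K, L, M, N, O → P (letters move forward 1 place in the alphabet).
Note — runs backward through the solfège scale do→ti: re, do, ti, la, sol, fa → mi.
For the third coordinate, alternating steps +6, −4, +6, −4, …: 24, 30, 26, 32, 28, 34 → 30.
Second letter — letters move back 2 places in the alphabet, wrapping A→Z: D, B, Z, X, V, T → R.
Combining the parts gives <P; mi; 30; R>.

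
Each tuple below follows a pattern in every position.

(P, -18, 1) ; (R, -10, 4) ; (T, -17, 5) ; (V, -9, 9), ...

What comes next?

Letter — letters move forward 2 places in the alphabet: P, R, T, V → X.
Second component goes -18, -10, -17, -9 → -16 (alternating steps +8, −7, +8, −7, …).
Third component: each term is the sum of the two before it, so 1, 4, 5, 9 → 14.
So the next tuple is (X, -16, 14).

(X, -16, 14)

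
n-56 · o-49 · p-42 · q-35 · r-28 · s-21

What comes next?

t-14

Letter: letters move forward 1 place in the alphabet, so n, o, p, q, r, s → t.
Second component goes 56, 49, 42, 35, 28, 21 → 14 (−7 each step).
So the next code is t-14.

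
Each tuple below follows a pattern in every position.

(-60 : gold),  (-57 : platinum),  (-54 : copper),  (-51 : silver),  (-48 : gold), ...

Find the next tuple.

First value: +3 each step; -60, -57, -54, -51, -48 → -45.
Metal: gold, platinum, copper, silver, gold → platinum (repeats gold → platinum → copper → silver).
So the next tuple is (-45 : platinum).

(-45 : platinum)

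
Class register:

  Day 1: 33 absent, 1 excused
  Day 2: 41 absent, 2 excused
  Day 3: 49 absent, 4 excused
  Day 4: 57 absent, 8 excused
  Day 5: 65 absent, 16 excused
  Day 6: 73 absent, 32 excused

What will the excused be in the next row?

64

Absent: 33, 41, 49, 57, 65, 73 → 81 (+8 each step).
Excused goes 1, 2, 4, 8, 16, 32 → 64 (×2 each step).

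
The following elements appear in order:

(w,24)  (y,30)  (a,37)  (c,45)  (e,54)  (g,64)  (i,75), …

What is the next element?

Letter goes w, y, a, c, e, g, i → k (letters move forward 2 places in the alphabet, wrapping Z→A).
Second value — differences are 6, 7, 8, … (increasing by 1 each time): 24, 30, 37, 45, 54, 64, 75 → 87.
Putting it together: (k,87).

(k,87)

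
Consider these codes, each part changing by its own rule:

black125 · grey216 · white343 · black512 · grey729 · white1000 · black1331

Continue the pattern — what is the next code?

grey1728

Shade — repeats black → grey → white: black, grey, white, black, grey, white, black → grey.
Second component: 125, 216, 343, 512, 729, 1000, 1331 → 1728 (perfect cubes: 5³, 6³, 7³, …).
So the next code is grey1728.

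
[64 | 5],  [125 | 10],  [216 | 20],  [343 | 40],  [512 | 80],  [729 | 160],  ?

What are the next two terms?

First coordinate — perfect cubes: 4³, 5³, 6³, …: 64, 125, 216, 343, 512, 729 → 1000 → 1331.
For the second coordinate, ×2 each step: 5, 10, 20, 40, 80, 160 → 320 → 640.
Putting the parts together: [1000 | 320] and then [1331 | 640].

[1000 | 320], [1331 | 640]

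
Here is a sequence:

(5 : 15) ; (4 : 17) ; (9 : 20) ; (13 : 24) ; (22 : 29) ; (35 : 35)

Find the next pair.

(57 : 42)

First value: each term is the sum of the two before it, so 5, 4, 9, 13, 22, 35 → 57.
Second value: differences are 2, 3, 4, … (increasing by 1 each time), so 15, 17, 20, 24, 29, 35 → 42.
So the next pair is (57 : 42).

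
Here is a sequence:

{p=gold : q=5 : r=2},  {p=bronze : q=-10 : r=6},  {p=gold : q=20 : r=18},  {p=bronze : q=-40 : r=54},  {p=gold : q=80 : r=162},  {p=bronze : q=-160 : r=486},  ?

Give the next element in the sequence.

{p=gold : q=320 : r=1458}

P — alternates gold ↔ bronze: gold, bronze, gold, bronze, gold, bronze → gold.
Q: ×(-2) each step; 5, -10, 20, -40, 80, -160 → 320.
R: 2, 6, 18, 54, 162, 486 → 1458 (×3 each step).
Putting it together: {p=gold : q=320 : r=1458}.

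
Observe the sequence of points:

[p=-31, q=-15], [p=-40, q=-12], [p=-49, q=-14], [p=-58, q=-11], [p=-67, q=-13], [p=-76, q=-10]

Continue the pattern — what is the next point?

[p=-85, q=-12]

P: −9 each step; -31, -40, -49, -58, -67, -76 → -85.
For the q, alternating steps +3, −2, +3, −2, …: -15, -12, -14, -11, -13, -10 → -12.
Combining the parts gives [p=-85, q=-12].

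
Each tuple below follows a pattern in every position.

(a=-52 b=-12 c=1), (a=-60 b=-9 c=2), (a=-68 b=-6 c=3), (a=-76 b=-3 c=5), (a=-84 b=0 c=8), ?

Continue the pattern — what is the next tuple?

A goes -52, -60, -68, -76, -84 → -92 (−8 each step).
For the b, +3 each step: -12, -9, -6, -3, 0 → 3.
C: each term is the sum of the two before it, so 1, 2, 3, 5, 8 → 13.
So the next tuple is (a=-92 b=3 c=13).

(a=-92 b=3 c=13)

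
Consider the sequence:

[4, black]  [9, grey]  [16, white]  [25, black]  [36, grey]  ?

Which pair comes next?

First part — perfect squares: 2², 3², 4², …: 4, 9, 16, 25, 36 → 49.
Shade: repeats black → grey → white; black, grey, white, black, grey → white.
Putting it together: [49, white].

[49, white]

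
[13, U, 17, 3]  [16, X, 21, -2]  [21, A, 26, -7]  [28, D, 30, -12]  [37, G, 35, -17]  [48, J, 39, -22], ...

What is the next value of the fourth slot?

-27

For the fourth slot, −5 each step: 3, -2, -7, -12, -17, -22 → -27.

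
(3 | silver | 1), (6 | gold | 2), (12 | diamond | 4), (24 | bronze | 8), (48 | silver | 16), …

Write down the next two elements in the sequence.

For the first entry, ×2 each step: 3, 6, 12, 24, 48 → 96 → 192.
For the rank, repeats silver → gold → diamond → bronze: silver, gold, diamond, bronze, silver → gold → diamond.
Third entry: ×2 each step, so 1, 2, 4, 8, 16 → 32 → 64.
So the next two elements are (96 | gold | 32) and (192 | diamond | 64).

(96 | gold | 32), (192 | diamond | 64)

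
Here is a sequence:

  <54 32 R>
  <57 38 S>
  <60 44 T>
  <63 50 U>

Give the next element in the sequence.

<66 56 V>

First value — +3 each step: 54, 57, 60, 63 → 66.
Second value: 32, 38, 44, 50 → 56 (+6 each step).
Letter goes R, S, T, U → V (letters move forward 1 place in the alphabet).
Putting it together: <66 56 V>.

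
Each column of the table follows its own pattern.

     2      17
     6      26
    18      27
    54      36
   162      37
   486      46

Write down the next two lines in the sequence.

First component — ×3 each step: 2, 6, 18, 54, 162, 486 → 1458 → 4374.
Second component — alternating steps +9, +1, +9, +1, …: 17, 26, 27, 36, 37, 46 → 47 → 56.
Putting the parts together: 1458  47 and then 4374  56.

1458  47; 4374  56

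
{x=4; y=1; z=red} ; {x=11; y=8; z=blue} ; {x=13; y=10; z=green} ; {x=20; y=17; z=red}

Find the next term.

For the x, alternating steps +7, +2, +7, +2, …: 4, 11, 13, 20 → 22.
Y: always 3 less than the x; 1, 8, 10, 17 → 19.
Z goes red, blue, green, red → blue (repeats red → blue → green).
Combining the parts gives {x=22; y=19; z=blue}.

{x=22; y=19; z=blue}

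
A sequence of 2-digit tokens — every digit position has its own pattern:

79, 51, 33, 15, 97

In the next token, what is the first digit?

First digit goes 7, 5, 3, 1, 9 → 7 (−2 each step, mod 10).
Second digit goes 9, 1, 3, 5, 7 → 9 (+2 each step, mod 10).

7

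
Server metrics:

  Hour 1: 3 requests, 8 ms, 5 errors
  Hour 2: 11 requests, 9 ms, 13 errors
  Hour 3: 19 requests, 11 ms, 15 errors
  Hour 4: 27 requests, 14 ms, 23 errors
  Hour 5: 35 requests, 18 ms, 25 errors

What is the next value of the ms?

Ms: 8, 9, 11, 14, 18 → 23 (differences are 1, 2, 3, … (increasing by 1 each time)).

23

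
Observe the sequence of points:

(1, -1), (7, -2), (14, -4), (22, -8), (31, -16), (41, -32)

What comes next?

First slot: 1, 7, 14, 22, 31, 41 → 52 (differences are 6, 7, 8, … (increasing by 1 each time)).
Second slot: ×2 each step, so -1, -2, -4, -8, -16, -32 → -64.
Combining the parts gives (52, -64).

(52, -64)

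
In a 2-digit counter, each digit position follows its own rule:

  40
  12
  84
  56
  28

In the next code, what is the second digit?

0

First digit: −3 each step, mod 10; 4, 1, 8, 5, 2 → 9.
Second digit — +2 each step, mod 10: 0, 2, 4, 6, 8 → 0.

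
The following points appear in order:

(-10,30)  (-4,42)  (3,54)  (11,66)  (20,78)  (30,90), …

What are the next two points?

(41,102), (53,114)

First part: differences are 6, 7, 8, … (increasing by 1 each time); -10, -4, 3, 11, 20, 30 → 41 → 53.
Second part: +12 each step; 30, 42, 54, 66, 78, 90 → 102 → 114.
So the next two points are (41,102) and (53,114).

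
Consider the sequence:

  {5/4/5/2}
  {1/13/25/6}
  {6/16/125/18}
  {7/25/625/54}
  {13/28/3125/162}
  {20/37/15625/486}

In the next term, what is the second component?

Second component — alternating steps +9, +3, +9, +3, …: 4, 13, 16, 25, 28, 37 → 40.

40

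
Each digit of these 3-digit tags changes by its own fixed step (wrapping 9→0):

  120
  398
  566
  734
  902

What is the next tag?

First digit: +2 each step, mod 10, so 1, 3, 5, 7, 9 → 1.
Second digit — −3 each step, mod 10: 2, 9, 6, 3, 0 → 7.
Third digit — −2 each step, mod 10: 0, 8, 6, 4, 2 → 0.
Combining the parts gives 170.

170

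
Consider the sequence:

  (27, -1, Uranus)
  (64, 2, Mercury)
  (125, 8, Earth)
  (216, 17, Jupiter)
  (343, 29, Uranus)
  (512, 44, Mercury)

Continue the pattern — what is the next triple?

First part: perfect cubes: 3³, 4³, 5³, …; 27, 64, 125, 216, 343, 512 → 729.
Second part: differences are 3, 6, 9, … (increasing by 3 each time), so -1, 2, 8, 17, 29, 44 → 62.
For the planet, repeats Uranus → Mercury → Earth → Jupiter: Uranus, Mercury, Earth, Jupiter, Uranus, Mercury → Earth.
Putting it together: (729, 62, Earth).

(729, 62, Earth)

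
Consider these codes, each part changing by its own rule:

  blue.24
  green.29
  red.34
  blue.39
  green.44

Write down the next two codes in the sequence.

Colour goes blue, green, red, blue, green → red → blue (repeats blue → green → red).
For the second component, +5 each step: 24, 29, 34, 39, 44 → 49 → 54.
Putting the parts together: red.49 and then blue.54.

red.49, blue.54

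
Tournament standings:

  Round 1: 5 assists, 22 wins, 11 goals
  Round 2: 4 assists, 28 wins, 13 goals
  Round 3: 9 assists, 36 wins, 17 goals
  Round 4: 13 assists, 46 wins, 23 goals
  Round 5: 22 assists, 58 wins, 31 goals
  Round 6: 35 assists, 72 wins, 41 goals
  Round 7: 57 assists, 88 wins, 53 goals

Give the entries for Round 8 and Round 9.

92 assists, 106 wins, 67 goals; 149 assists, 126 wins, 83 goals

Assists: each term is the sum of the two before it; 5, 4, 9, 13, 22, 35, 57 → 92 → 149.
Wins: differences are 6, 8, 10, … (increasing by 2 each time), so 22, 28, 36, 46, 58, 72, 88 → 106 → 126.
Goals — differences are 2, 4, 6, … (increasing by 2 each time): 11, 13, 17, 23, 31, 41, 53 → 67 → 83.
Putting the parts together: 92 assists, 106 wins, 67 goals and then 149 assists, 126 wins, 83 goals.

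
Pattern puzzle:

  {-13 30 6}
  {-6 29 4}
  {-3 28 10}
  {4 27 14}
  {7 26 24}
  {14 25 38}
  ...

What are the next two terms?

{17 24 62}, {24 23 100}

First coordinate: -13, -6, -3, 4, 7, 14 → 17 → 24 (alternating steps +7, +3, +7, +3, …).
Second coordinate goes 30, 29, 28, 27, 26, 25 → 24 → 23 (−1 each step).
Third coordinate: each term is the sum of the two before it, so 6, 4, 10, 14, 24, 38 → 62 → 100.
So the next two terms are {17 24 62} and {24 23 100}.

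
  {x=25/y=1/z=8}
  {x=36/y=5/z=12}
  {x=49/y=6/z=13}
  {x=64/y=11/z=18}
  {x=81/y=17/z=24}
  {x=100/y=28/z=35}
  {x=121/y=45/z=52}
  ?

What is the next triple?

{x=144/y=73/z=80}

X — perfect squares: 5², 6², 7², …: 25, 36, 49, 64, 81, 100, 121 → 144.
Y: 1, 5, 6, 11, 17, 28, 45 → 73 (each term is the sum of the two before it).
Z: 8, 12, 13, 18, 24, 35, 52 → 80 (always 7 more than the y).
So the next triple is {x=144/y=73/z=80}.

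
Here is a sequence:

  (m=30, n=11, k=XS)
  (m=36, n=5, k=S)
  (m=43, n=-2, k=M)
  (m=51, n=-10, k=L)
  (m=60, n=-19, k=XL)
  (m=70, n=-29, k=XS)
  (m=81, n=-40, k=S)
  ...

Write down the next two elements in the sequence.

M: differences are 6, 7, 8, … (increasing by 1 each time), so 30, 36, 43, 51, 60, 70, 81 → 93 → 106.
N goes 11, 5, -2, -10, -19, -29, -40 → -52 → -65 (together with the m always sums to 41).
K: repeats XS → S → M → L → XL, so XS, S, M, L, XL, XS, S → M → L.
Putting the parts together: (m=93, n=-52, k=M) and then (m=106, n=-65, k=L).

(m=93, n=-52, k=M), (m=106, n=-65, k=L)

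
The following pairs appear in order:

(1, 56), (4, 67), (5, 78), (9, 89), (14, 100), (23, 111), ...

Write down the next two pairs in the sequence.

(37, 122), (60, 133)

First entry goes 1, 4, 5, 9, 14, 23 → 37 → 60 (each term is the sum of the two before it).
Second entry: +11 each step; 56, 67, 78, 89, 100, 111 → 122 → 133.
So the next two pairs are (37, 122) and (60, 133).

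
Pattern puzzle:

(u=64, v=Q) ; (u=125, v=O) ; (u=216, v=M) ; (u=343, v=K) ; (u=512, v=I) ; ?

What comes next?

(u=729, v=G)

U goes 64, 125, 216, 343, 512 → 729 (perfect cubes: 4³, 5³, 6³, …).
V goes Q, O, M, K, I → G (letters move back 2 places in the alphabet).
So the next point is (u=729, v=G).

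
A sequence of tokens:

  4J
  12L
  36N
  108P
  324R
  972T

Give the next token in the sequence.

2916V

First component — ×3 each step: 4, 12, 36, 108, 324, 972 → 2916.
Letter: J, L, N, P, R, T → V (letters move forward 2 places in the alphabet).
So the next token is 2916V.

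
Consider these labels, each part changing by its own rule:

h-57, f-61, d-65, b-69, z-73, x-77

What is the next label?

v-81

For the letter, letters move back 2 places in the alphabet, wrapping A→Z: h, f, d, b, z, x → v.
Second component: 57, 61, 65, 69, 73, 77 → 81 (+4 each step).
Putting it together: v-81.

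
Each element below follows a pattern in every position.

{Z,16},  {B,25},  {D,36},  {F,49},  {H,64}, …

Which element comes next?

{J,81}

Letter goes Z, B, D, F, H → J (letters move forward 2 places in the alphabet, wrapping Z→A).
Second part — perfect squares: 4², 5², 6², …: 16, 25, 36, 49, 64 → 81.
Putting it together: {J,81}.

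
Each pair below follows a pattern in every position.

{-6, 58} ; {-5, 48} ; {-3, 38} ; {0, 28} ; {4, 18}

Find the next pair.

For the first coordinate, differences are 1, 2, 3, … (increasing by 1 each time): -6, -5, -3, 0, 4 → 9.
Second coordinate — −10 each step: 58, 48, 38, 28, 18 → 8.
Combining the parts gives {9, 8}.

{9, 8}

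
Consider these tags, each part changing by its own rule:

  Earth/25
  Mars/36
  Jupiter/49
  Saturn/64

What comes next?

Uranus/81

Planet — runs through the planets Mercury→Neptune: Earth, Mars, Jupiter, Saturn → Uranus.
Second component: perfect squares: 5², 6², 7², …, so 25, 36, 49, 64 → 81.
So the next tag is Uranus/81.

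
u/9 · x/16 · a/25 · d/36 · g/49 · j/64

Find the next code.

Letter: letters move forward 3 places in the alphabet, wrapping Z→A, so u, x, a, d, g, j → m.
Second component — perfect squares: 3², 4², 5², …: 9, 16, 25, 36, 49, 64 → 81.
Combining the parts gives m/81.

m/81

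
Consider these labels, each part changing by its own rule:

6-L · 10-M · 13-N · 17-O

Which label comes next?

First component goes 6, 10, 13, 17 → 20 (alternating steps +4, +3, +4, +3, …).
Letter goes L, M, N, O → P (letters move forward 1 place in the alphabet).
Putting it together: 20-P.

20-P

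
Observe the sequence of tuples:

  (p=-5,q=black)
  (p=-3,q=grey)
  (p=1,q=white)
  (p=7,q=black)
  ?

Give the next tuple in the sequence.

(p=15,q=grey)

P — differences are 2, 4, 6, … (increasing by 2 each time): -5, -3, 1, 7 → 15.
Q: repeats black → grey → white, so black, grey, white, black → grey.
Putting it together: (p=15,q=grey).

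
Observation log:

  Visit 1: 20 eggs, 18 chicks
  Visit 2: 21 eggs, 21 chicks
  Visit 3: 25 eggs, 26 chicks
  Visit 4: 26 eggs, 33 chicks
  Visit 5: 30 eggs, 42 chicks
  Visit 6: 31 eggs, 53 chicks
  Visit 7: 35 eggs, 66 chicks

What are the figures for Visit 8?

36 eggs, 81 chicks

Eggs: 20, 21, 25, 26, 30, 31, 35 → 36 (alternating steps +1, +4, +1, +4, …).
For the chicks, differences are 3, 5, 7, … (increasing by 2 each time): 18, 21, 26, 33, 42, 53, 66 → 81.
Combining the parts gives 36 eggs, 81 chicks.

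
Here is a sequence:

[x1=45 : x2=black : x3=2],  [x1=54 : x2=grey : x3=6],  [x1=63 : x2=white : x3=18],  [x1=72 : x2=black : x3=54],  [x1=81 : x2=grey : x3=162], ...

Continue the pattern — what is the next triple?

X1: +9 each step, so 45, 54, 63, 72, 81 → 90.
X2: repeats black → grey → white, so black, grey, white, black, grey → white.
X3: ×3 each step, so 2, 6, 18, 54, 162 → 486.
Combining the parts gives [x1=90 : x2=white : x3=486].

[x1=90 : x2=white : x3=486]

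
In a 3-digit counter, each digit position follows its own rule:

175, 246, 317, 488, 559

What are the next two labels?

First digit — +1 each step, mod 10: 1, 2, 3, 4, 5 → 6 → 7.
Second digit goes 7, 4, 1, 8, 5 → 2 → 9 (−3 each step, mod 10).
Third digit: +1 each step, mod 10; 5, 6, 7, 8, 9 → 0 → 1.
So the next two labels are 620 and 791.

620, 791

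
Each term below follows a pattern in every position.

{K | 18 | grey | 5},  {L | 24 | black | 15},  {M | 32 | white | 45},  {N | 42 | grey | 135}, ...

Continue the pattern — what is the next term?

Letter: letters move forward 1 place in the alphabet, so K, L, M, N → O.
Second slot: differences are 6, 8, 10, … (increasing by 2 each time); 18, 24, 32, 42 → 54.
For the shade, repeats grey → black → white: grey, black, white, grey → black.
Fourth slot: ×3 each step, so 5, 15, 45, 135 → 405.
Putting it together: {O | 54 | black | 405}.

{O | 54 | black | 405}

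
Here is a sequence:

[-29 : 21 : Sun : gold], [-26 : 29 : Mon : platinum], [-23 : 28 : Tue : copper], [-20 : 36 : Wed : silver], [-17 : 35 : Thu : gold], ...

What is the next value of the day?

Fri

Day: runs through the weekdays Mon→Sun, so Sun, Mon, Tue, Wed, Thu → Fri.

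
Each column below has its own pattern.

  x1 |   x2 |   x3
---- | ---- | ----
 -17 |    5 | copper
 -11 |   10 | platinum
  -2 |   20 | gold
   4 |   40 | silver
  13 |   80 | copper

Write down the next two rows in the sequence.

19  160  platinum; 28  320  gold

Column x1: alternating steps +6, +9, +6, +9, …; -17, -11, -2, 4, 13 → 19 → 28.
Column x2 goes 5, 10, 20, 40, 80 → 160 → 320 (×2 each step).
Column x3 goes copper, platinum, gold, silver, copper → platinum → gold (repeats copper → platinum → gold → silver).
So the next two rows are 19  160  platinum and 28  320  gold.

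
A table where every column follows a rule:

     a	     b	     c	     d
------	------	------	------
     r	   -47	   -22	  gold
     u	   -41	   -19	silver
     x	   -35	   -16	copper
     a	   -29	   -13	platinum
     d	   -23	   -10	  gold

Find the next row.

Column a — letters move forward 3 places in the alphabet, wrapping Z→A: r, u, x, a, d → g.
Column b: +6 each step, so -47, -41, -35, -29, -23 → -17.
Column c: +3 each step, so -22, -19, -16, -13, -10 → -7.
For the column d, repeats gold → silver → copper → platinum: gold, silver, copper, platinum, gold → silver.
So the next row is g  -17  -7  silver.

g  -17  -7  silver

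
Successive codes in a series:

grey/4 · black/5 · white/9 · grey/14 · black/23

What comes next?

white/37

Shade: repeats grey → black → white, so grey, black, white, grey, black → white.
Second component — each term is the sum of the two before it: 4, 5, 9, 14, 23 → 37.
Combining the parts gives white/37.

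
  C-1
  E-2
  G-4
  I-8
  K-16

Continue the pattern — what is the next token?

M-32

For the letter, letters move forward 2 places in the alphabet: C, E, G, I, K → M.
Second component: ×2 each step; 1, 2, 4, 8, 16 → 32.
Combining the parts gives M-32.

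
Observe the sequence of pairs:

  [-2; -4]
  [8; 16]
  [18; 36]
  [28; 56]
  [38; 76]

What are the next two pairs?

[48; 96], [58; 116]

First coordinate: -2, 8, 18, 28, 38 → 48 → 58 (+10 each step).
Second coordinate: -4, 16, 36, 56, 76 → 96 → 116 (always 2 × the first coordinate).
Putting the parts together: [48; 96] and then [58; 116].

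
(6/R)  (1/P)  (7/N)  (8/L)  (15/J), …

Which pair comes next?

First coordinate: 6, 1, 7, 8, 15 → 23 (each term is the sum of the two before it).
For the letter, letters move back 2 places in the alphabet: R, P, N, L, J → H.
So the next pair is (23/H).

(23/H)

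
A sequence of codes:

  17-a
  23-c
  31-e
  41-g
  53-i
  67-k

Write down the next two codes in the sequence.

83-m, 101-o

First component goes 17, 23, 31, 41, 53, 67 → 83 → 101 (differences are 6, 8, 10, … (increasing by 2 each time)).
Letter — letters move forward 2 places in the alphabet: a, c, e, g, i, k → m → o.
Putting the parts together: 83-m and then 101-o.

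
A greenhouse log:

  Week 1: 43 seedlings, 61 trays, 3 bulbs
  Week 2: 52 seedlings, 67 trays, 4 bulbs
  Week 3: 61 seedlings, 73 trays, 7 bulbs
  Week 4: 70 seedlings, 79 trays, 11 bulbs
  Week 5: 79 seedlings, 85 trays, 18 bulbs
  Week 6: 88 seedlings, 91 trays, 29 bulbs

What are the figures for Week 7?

97 seedlings, 97 trays, 47 bulbs

Seedlings: +9 each step; 43, 52, 61, 70, 79, 88 → 97.
Trays: +6 each step; 61, 67, 73, 79, 85, 91 → 97.
Bulbs: each term is the sum of the two before it, so 3, 4, 7, 11, 18, 29 → 47.
Putting it together: 97 seedlings, 97 trays, 47 bulbs.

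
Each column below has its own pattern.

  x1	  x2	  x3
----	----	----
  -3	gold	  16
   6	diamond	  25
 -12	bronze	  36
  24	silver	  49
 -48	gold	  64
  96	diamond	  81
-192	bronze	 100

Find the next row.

Column x1: ×(-2) each step, so -3, 6, -12, 24, -48, 96, -192 → 384.
Column x2 — repeats gold → diamond → bronze → silver: gold, diamond, bronze, silver, gold, diamond, bronze → silver.
Column x3: 16, 25, 36, 49, 64, 81, 100 → 121 (perfect squares: 4², 5², 6², …).
Combining the parts gives 384  silver  121.

384  silver  121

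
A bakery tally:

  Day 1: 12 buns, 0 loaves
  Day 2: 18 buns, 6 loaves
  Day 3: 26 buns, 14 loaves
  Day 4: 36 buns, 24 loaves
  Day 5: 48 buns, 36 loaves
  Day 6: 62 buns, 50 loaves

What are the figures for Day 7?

78 buns, 66 loaves

Buns: differences are 6, 8, 10, … (increasing by 2 each time); 12, 18, 26, 36, 48, 62 → 78.
Loaves: always 12 less than the buns, so 0, 6, 14, 24, 36, 50 → 66.
Putting it together: 78 buns, 66 loaves.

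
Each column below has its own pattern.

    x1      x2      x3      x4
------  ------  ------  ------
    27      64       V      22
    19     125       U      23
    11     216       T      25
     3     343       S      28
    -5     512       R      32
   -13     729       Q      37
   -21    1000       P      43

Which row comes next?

-29  1331  O  50

Column x1: −8 each step, so 27, 19, 11, 3, -5, -13, -21 → -29.
Column x2: 64, 125, 216, 343, 512, 729, 1000 → 1331 (perfect cubes: 4³, 5³, 6³, …).
For the column x3, letters move back 1 place in the alphabet: V, U, T, S, R, Q, P → O.
Column x4: 22, 23, 25, 28, 32, 37, 43 → 50 (differences are 1, 2, 3, … (increasing by 1 each time)).
Putting it together: -29  1331  O  50.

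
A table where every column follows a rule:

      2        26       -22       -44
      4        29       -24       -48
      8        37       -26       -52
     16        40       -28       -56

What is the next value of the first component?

32

First component: ×2 each step; 2, 4, 8, 16 → 32.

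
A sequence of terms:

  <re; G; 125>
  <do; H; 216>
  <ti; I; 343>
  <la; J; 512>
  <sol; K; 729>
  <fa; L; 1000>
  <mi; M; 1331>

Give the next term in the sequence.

<re; N; 1728>

Note goes re, do, ti, la, sol, fa, mi → re (runs backward through the solfège scale do→ti).
Letter: letters move forward 1 place in the alphabet, so G, H, I, J, K, L, M → N.
For the third entry, perfect cubes: 5³, 6³, 7³, …: 125, 216, 343, 512, 729, 1000, 1331 → 1728.
Putting it together: <re; N; 1728>.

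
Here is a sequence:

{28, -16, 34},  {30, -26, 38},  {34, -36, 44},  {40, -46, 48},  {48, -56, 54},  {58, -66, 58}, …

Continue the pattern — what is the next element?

First slot: differences are 2, 4, 6, … (increasing by 2 each time); 28, 30, 34, 40, 48, 58 → 70.
Second slot: -16, -26, -36, -46, -56, -66 → -76 (−10 each step).
For the third slot, alternating steps +4, +6, +4, +6, …: 34, 38, 44, 48, 54, 58 → 64.
Combining the parts gives {70, -76, 64}.

{70, -76, 64}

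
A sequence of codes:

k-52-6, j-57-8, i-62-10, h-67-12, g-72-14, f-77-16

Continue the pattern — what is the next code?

Letter: k, j, i, h, g, f → e (letters move back 1 place in the alphabet).
Second component: +5 each step, so 52, 57, 62, 67, 72, 77 → 82.
For the third component, +2 each step: 6, 8, 10, 12, 14, 16 → 18.
Combining the parts gives e-82-18.

e-82-18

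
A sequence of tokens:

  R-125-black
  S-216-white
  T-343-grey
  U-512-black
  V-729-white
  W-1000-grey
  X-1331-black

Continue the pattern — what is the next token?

Y-1728-white

Letter goes R, S, T, U, V, W, X → Y (letters move forward 1 place in the alphabet).
Second component goes 125, 216, 343, 512, 729, 1000, 1331 → 1728 (perfect cubes: 5³, 6³, 7³, …).
Shade: repeats black → white → grey, so black, white, grey, black, white, grey, black → white.
Combining the parts gives Y-1728-white.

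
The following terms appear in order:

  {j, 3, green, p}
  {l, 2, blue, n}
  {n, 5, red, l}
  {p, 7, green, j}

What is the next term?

{r, 12, blue, h}

First letter: letters move forward 2 places in the alphabet; j, l, n, p → r.
Second slot: each term is the sum of the two before it; 3, 2, 5, 7 → 12.
Colour: repeats green → blue → red, so green, blue, red, green → blue.
Second letter — letters move back 2 places in the alphabet: p, n, l, j → h.
So the next term is {r, 12, blue, h}.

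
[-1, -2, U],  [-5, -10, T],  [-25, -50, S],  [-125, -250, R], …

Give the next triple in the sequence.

[-625, -1250, Q]

For the first value, ×5 each step: -1, -5, -25, -125 → -625.
Second value goes -2, -10, -50, -250 → -1250 (always 2 × the first value).
Letter: letters move back 1 place in the alphabet, so U, T, S, R → Q.
Combining the parts gives [-625, -1250, Q].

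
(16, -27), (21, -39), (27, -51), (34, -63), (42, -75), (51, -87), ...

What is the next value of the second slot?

-99

First slot goes 16, 21, 27, 34, 42, 51 → 61 (differences are 5, 6, 7, … (increasing by 1 each time)).
Second slot: -27, -39, -51, -63, -75, -87 → -99 (−12 each step).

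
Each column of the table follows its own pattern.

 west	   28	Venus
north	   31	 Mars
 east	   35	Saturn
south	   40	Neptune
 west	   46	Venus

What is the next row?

north  53  Mars

For the direction, repeats west → north → east → south: west, north, east, south, west → north.
Second component — differences are 3, 4, 5, … (increasing by 1 each time): 28, 31, 35, 40, 46 → 53.
For the planet, repeats Venus → Mars → Saturn → Neptune: Venus, Mars, Saturn, Neptune, Venus → Mars.
So the next row is north  53  Mars.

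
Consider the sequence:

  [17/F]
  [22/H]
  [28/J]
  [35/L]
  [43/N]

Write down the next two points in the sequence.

First value: differences are 5, 6, 7, … (increasing by 1 each time), so 17, 22, 28, 35, 43 → 52 → 62.
Letter: letters move forward 2 places in the alphabet; F, H, J, L, N → P → R.
Putting the parts together: [52/P] and then [62/R].

[52/P], [62/R]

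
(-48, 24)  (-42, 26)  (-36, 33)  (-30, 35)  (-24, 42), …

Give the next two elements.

(-18, 44), (-12, 51)

First component: -48, -42, -36, -30, -24 → -18 → -12 (+6 each step).
For the second component, alternating steps +2, +7, +2, +7, …: 24, 26, 33, 35, 42 → 44 → 51.
So the next two elements are (-18, 44) and (-12, 51).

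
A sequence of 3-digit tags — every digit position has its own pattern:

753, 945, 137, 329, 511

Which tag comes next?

For the first digit, +2 each step, mod 10: 7, 9, 1, 3, 5 → 7.
Second digit goes 5, 4, 3, 2, 1 → 0 (−1 each step, mod 10).
Third digit: +2 each step, mod 10, so 3, 5, 7, 9, 1 → 3.
Combining the parts gives 703.

703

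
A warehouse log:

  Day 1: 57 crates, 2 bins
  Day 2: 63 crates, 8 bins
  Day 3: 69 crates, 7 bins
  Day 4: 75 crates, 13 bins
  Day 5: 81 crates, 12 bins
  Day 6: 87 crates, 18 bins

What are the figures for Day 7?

93 crates, 17 bins

Crates — +6 each step: 57, 63, 69, 75, 81, 87 → 93.
Bins — alternating steps +6, −1, +6, −1, …: 2, 8, 7, 13, 12, 18 → 17.
Combining the parts gives 93 crates, 17 bins.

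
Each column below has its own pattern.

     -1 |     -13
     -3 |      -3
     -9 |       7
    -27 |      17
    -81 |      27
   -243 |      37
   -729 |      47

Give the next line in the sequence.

First component: -1, -3, -9, -27, -81, -243, -729 → -2187 (×3 each step).
Second component goes -13, -3, 7, 17, 27, 37, 47 → 57 (+10 each step).
Combining the parts gives -2187  57.

-2187  57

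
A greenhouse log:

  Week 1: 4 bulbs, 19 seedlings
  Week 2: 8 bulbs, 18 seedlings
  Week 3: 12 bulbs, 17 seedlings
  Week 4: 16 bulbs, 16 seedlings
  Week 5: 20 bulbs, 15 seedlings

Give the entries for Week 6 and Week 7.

Bulbs goes 4, 8, 12, 16, 20 → 24 → 28 (+4 each step).
Seedlings — −1 each step: 19, 18, 17, 16, 15 → 14 → 13.
So the next two rows are 24 bulbs, 14 seedlings and 28 bulbs, 13 seedlings.

24 bulbs, 14 seedlings; 28 bulbs, 13 seedlings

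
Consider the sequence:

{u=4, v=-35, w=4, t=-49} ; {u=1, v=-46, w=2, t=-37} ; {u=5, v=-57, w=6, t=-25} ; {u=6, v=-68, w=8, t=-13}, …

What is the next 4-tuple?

{u=11, v=-79, w=14, t=-1}

For the u, each term is the sum of the two before it: 4, 1, 5, 6 → 11.
V: -35, -46, -57, -68 → -79 (−11 each step).
W — each term is the sum of the two before it: 4, 2, 6, 8 → 14.
T: +12 each step; -49, -37, -25, -13 → -1.
So the next 4-tuple is {u=11, v=-79, w=14, t=-1}.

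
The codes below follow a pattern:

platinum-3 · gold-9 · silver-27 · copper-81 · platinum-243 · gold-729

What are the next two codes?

Metal: repeats platinum → gold → silver → copper; platinum, gold, silver, copper, platinum, gold → silver → copper.
For the second component, ×3 each step: 3, 9, 27, 81, 243, 729 → 2187 → 6561.
So the next two codes are silver-2187 and copper-6561.

silver-2187 then copper-6561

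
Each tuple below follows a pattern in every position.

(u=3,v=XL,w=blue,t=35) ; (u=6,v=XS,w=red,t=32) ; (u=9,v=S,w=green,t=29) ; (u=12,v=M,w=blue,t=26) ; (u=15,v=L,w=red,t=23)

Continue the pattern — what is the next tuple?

(u=18,v=XL,w=green,t=20)

U: +3 each step, so 3, 6, 9, 12, 15 → 18.
V: XL, XS, S, M, L → XL (runs through clothing sizes XS→XL).
W: repeats blue → red → green; blue, red, green, blue, red → green.
T — together with the u always sums to 38: 35, 32, 29, 26, 23 → 20.
Putting it together: (u=18,v=XL,w=green,t=20).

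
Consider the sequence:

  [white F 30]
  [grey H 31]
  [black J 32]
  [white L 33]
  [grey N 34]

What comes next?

[black P 35]

Shade: repeats white → grey → black, so white, grey, black, white, grey → black.
Letter: letters move forward 2 places in the alphabet; F, H, J, L, N → P.
Third slot: +1 each step, so 30, 31, 32, 33, 34 → 35.
So the next term is [black P 35].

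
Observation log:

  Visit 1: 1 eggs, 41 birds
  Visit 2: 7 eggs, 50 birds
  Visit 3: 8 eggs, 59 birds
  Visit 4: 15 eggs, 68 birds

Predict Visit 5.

Eggs — each term is the sum of the two before it: 1, 7, 8, 15 → 23.
Birds — +9 each step: 41, 50, 59, 68 → 77.
So the next row is 23 eggs, 77 birds.

23 eggs, 77 birds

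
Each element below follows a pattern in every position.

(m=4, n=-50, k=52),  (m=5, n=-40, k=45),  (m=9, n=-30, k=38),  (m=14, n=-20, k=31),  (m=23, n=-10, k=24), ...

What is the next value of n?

N: +10 each step; -50, -40, -30, -20, -10 → 0.

0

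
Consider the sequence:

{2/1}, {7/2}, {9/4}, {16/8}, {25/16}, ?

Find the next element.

{41/32}

First part: each term is the sum of the two before it; 2, 7, 9, 16, 25 → 41.
Second part — ×2 each step: 1, 2, 4, 8, 16 → 32.
Putting it together: {41/32}.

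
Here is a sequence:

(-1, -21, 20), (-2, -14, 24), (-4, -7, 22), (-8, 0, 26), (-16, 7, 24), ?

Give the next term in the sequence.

First component: -1, -2, -4, -8, -16 → -32 (×2 each step).
Second component: -21, -14, -7, 0, 7 → 14 (+7 each step).
Third component: alternating steps +4, −2, +4, −2, …; 20, 24, 22, 26, 24 → 28.
Putting it together: (-32, 14, 28).

(-32, 14, 28)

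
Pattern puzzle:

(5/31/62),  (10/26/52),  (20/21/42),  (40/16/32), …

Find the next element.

(80/11/22)

First coordinate goes 5, 10, 20, 40 → 80 (×2 each step).
Second coordinate — −5 each step: 31, 26, 21, 16 → 11.
Third coordinate: always 2 × the second coordinate, so 62, 52, 42, 32 → 22.
Combining the parts gives (80/11/22).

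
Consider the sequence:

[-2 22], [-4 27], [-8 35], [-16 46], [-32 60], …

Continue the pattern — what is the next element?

[-64 77]

First value goes -2, -4, -8, -16, -32 → -64 (×2 each step).
Second value goes 22, 27, 35, 46, 60 → 77 (differences are 5, 8, 11, … (increasing by 3 each time)).
Combining the parts gives [-64 77].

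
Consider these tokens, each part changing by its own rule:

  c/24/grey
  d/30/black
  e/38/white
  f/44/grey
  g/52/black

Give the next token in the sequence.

h/58/white

Letter: letters move forward 1 place in the alphabet; c, d, e, f, g → h.
Second component: 24, 30, 38, 44, 52 → 58 (alternating steps +6, +8, +6, +8, …).
Shade goes grey, black, white, grey, black → white (repeats grey → black → white).
So the next token is h/58/white.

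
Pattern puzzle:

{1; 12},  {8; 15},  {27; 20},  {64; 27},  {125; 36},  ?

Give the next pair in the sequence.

{216; 47}

First slot: perfect cubes: 1³, 2³, 3³, …; 1, 8, 27, 64, 125 → 216.
Second slot: differences are 3, 5, 7, … (increasing by 2 each time), so 12, 15, 20, 27, 36 → 47.
Putting it together: {216; 47}.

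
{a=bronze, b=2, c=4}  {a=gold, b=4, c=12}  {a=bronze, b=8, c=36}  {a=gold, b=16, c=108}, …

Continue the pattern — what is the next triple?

{a=bronze, b=32, c=324}

A — alternates bronze ↔ gold: bronze, gold, bronze, gold → bronze.
B: 2, 4, 8, 16 → 32 (×2 each step).
C goes 4, 12, 36, 108 → 324 (×3 each step).
Combining the parts gives {a=bronze, b=32, c=324}.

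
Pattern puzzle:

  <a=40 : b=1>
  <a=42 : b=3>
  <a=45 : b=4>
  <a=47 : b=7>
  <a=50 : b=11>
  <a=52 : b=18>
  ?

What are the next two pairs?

A goes 40, 42, 45, 47, 50, 52 → 55 → 57 (alternating steps +2, +3, +2, +3, …).
B — each term is the sum of the two before it: 1, 3, 4, 7, 11, 18 → 29 → 47.
So the next two pairs are <a=55 : b=29> and <a=57 : b=47>.

<a=55 : b=29>, <a=57 : b=47>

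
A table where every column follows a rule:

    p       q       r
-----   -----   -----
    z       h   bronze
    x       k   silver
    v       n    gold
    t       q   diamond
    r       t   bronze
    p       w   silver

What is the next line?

Column p: z, x, v, t, r, p → n (letters move back 2 places in the alphabet).
Column q: letters move forward 3 places in the alphabet, so h, k, n, q, t, w → z.
Column r: repeats bronze → silver → gold → diamond, so bronze, silver, gold, diamond, bronze, silver → gold.
So the next line is n  z  gold.

n  z  gold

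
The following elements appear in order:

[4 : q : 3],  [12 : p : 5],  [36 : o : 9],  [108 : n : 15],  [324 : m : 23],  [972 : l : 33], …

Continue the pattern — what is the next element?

[2916 : k : 45]

First value: ×3 each step, so 4, 12, 36, 108, 324, 972 → 2916.
Letter: q, p, o, n, m, l → k (letters move back 1 place in the alphabet).
For the third value, differences are 2, 4, 6, … (increasing by 2 each time): 3, 5, 9, 15, 23, 33 → 45.
Putting it together: [2916 : k : 45].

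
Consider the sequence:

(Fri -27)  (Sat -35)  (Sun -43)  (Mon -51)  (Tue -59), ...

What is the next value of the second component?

For the day, runs through the weekdays Mon→Sun: Fri, Sat, Sun, Mon, Tue → Wed.
Second component goes -27, -35, -43, -51, -59 → -67 (−8 each step).

-67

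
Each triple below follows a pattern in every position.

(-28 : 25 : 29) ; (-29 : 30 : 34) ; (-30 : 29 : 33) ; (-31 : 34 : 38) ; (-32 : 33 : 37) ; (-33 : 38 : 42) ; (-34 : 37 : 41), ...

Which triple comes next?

First value: −1 each step, so -28, -29, -30, -31, -32, -33, -34 → -35.
Second value — alternating steps +5, −1, +5, −1, …: 25, 30, 29, 34, 33, 38, 37 → 42.
Third value: always 4 more than the second value; 29, 34, 33, 38, 37, 42, 41 → 46.
Putting it together: (-35 : 42 : 46).

(-35 : 42 : 46)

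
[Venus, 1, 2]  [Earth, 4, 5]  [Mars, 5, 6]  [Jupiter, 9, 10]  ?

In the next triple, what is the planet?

Planet: Venus, Earth, Mars, Jupiter → Saturn (runs through the planets Mercury→Neptune).
Second entry: each term is the sum of the two before it; 1, 4, 5, 9 → 14.
Third entry: 2, 5, 6, 10 → 15 (always 1 more than the second entry).

Saturn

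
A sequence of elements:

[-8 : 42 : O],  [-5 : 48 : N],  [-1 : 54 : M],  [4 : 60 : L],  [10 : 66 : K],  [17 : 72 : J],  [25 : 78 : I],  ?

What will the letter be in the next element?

Letter: letters move back 1 place in the alphabet; O, N, M, L, K, J, I → H.

H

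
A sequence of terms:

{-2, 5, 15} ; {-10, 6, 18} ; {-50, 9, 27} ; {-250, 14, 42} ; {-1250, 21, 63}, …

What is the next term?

{-6250, 30, 90}

First entry goes -2, -10, -50, -250, -1250 → -6250 (×5 each step).
Second entry — differences are 1, 3, 5, … (increasing by 2 each time): 5, 6, 9, 14, 21 → 30.
Third entry: always 3 × the second entry; 15, 18, 27, 42, 63 → 90.
Putting it together: {-6250, 30, 90}.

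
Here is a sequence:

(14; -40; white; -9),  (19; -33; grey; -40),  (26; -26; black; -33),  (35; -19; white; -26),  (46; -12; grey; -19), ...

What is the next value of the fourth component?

-12

Second component: +7 each step; -40, -33, -26, -19, -12 → -5.
Fourth component: always the previous value of the second component; -9, -40, -33, -26, -19 → -12.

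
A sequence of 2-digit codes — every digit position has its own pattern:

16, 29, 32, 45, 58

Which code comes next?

61

For the first digit, +1 each step, mod 10: 1, 2, 3, 4, 5 → 6.
Second digit: 6, 9, 2, 5, 8 → 1 (+3 each step, mod 10).
So the next code is 61.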